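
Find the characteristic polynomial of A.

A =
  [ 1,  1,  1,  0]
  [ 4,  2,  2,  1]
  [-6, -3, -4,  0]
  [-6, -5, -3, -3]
x^4 + 4*x^3 + 6*x^2 + 4*x + 1

Expanding det(x·I − A) (e.g. by cofactor expansion or by noting that A is similar to its Jordan form J, which has the same characteristic polynomial as A) gives
  χ_A(x) = x^4 + 4*x^3 + 6*x^2 + 4*x + 1
which factors as (x + 1)^4. The eigenvalues (with algebraic multiplicities) are λ = -1 with multiplicity 4.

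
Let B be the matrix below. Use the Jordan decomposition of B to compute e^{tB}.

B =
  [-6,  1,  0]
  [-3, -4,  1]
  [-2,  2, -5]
e^{tB} =
  [-t^2*exp(-5*t) - t*exp(-5*t) + exp(-5*t), t*exp(-5*t), t^2*exp(-5*t)/2]
  [-t^2*exp(-5*t) - 3*t*exp(-5*t), t*exp(-5*t) + exp(-5*t), t^2*exp(-5*t)/2 + t*exp(-5*t)]
  [-2*t^2*exp(-5*t) - 2*t*exp(-5*t), 2*t*exp(-5*t), t^2*exp(-5*t) + exp(-5*t)]

Strategy: write B = P · J · P⁻¹ where J is a Jordan canonical form, so e^{tB} = P · e^{tJ} · P⁻¹, and e^{tJ} can be computed block-by-block.

B has Jordan form
J =
  [-5,  1,  0]
  [ 0, -5,  1]
  [ 0,  0, -5]
(up to reordering of blocks).

Per-block formulas:
  For a 3×3 Jordan block J_3(-5): exp(t · J_3(-5)) = e^(-5t)·(I + t·N + (t^2/2)·N^2), where N is the 3×3 nilpotent shift.

After assembling e^{tJ} and conjugating by P, we get:

e^{tB} =
  [-t^2*exp(-5*t) - t*exp(-5*t) + exp(-5*t), t*exp(-5*t), t^2*exp(-5*t)/2]
  [-t^2*exp(-5*t) - 3*t*exp(-5*t), t*exp(-5*t) + exp(-5*t), t^2*exp(-5*t)/2 + t*exp(-5*t)]
  [-2*t^2*exp(-5*t) - 2*t*exp(-5*t), 2*t*exp(-5*t), t^2*exp(-5*t) + exp(-5*t)]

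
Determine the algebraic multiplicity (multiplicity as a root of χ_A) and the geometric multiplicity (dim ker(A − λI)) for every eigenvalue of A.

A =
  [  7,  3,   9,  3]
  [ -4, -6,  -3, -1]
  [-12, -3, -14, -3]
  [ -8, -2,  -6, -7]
λ = -5: alg = 4, geom = 3

Step 1 — factor the characteristic polynomial to read off the algebraic multiplicities:
  χ_A(x) = (x + 5)^4

Step 2 — compute geometric multiplicities via the rank-nullity identity g(λ) = n − rank(A − λI):
  rank(A − (-5)·I) = 1, so dim ker(A − (-5)·I) = n − 1 = 3

Summary:
  λ = -5: algebraic multiplicity = 4, geometric multiplicity = 3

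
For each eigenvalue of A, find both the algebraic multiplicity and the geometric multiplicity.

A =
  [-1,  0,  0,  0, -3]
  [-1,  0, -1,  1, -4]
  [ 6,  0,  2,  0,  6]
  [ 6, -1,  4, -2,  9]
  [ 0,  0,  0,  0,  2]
λ = -1: alg = 3, geom = 1; λ = 2: alg = 2, geom = 2

Step 1 — factor the characteristic polynomial to read off the algebraic multiplicities:
  χ_A(x) = (x - 2)^2*(x + 1)^3

Step 2 — compute geometric multiplicities via the rank-nullity identity g(λ) = n − rank(A − λI):
  rank(A − (-1)·I) = 4, so dim ker(A − (-1)·I) = n − 4 = 1
  rank(A − (2)·I) = 3, so dim ker(A − (2)·I) = n − 3 = 2

Summary:
  λ = -1: algebraic multiplicity = 3, geometric multiplicity = 1
  λ = 2: algebraic multiplicity = 2, geometric multiplicity = 2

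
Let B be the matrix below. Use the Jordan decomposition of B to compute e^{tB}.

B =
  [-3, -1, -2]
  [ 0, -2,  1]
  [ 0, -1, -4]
e^{tB} =
  [exp(-3*t), t^2*exp(-3*t)/2 - t*exp(-3*t), t^2*exp(-3*t)/2 - 2*t*exp(-3*t)]
  [0, t*exp(-3*t) + exp(-3*t), t*exp(-3*t)]
  [0, -t*exp(-3*t), -t*exp(-3*t) + exp(-3*t)]

Strategy: write B = P · J · P⁻¹ where J is a Jordan canonical form, so e^{tB} = P · e^{tJ} · P⁻¹, and e^{tJ} can be computed block-by-block.

B has Jordan form
J =
  [-3,  1,  0]
  [ 0, -3,  1]
  [ 0,  0, -3]
(up to reordering of blocks).

Per-block formulas:
  For a 3×3 Jordan block J_3(-3): exp(t · J_3(-3)) = e^(-3t)·(I + t·N + (t^2/2)·N^2), where N is the 3×3 nilpotent shift.

After assembling e^{tJ} and conjugating by P, we get:

e^{tB} =
  [exp(-3*t), t^2*exp(-3*t)/2 - t*exp(-3*t), t^2*exp(-3*t)/2 - 2*t*exp(-3*t)]
  [0, t*exp(-3*t) + exp(-3*t), t*exp(-3*t)]
  [0, -t*exp(-3*t), -t*exp(-3*t) + exp(-3*t)]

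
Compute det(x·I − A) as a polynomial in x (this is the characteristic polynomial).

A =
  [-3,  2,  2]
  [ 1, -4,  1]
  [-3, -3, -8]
x^3 + 15*x^2 + 75*x + 125

Expanding det(x·I − A) (e.g. by cofactor expansion or by noting that A is similar to its Jordan form J, which has the same characteristic polynomial as A) gives
  χ_A(x) = x^3 + 15*x^2 + 75*x + 125
which factors as (x + 5)^3. The eigenvalues (with algebraic multiplicities) are λ = -5 with multiplicity 3.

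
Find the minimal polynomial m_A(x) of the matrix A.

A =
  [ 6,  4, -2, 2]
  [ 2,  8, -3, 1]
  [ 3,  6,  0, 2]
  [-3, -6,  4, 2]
x^2 - 8*x + 16

The characteristic polynomial is χ_A(x) = (x - 4)^4, so the eigenvalues are known. The minimal polynomial is
  m_A(x) = Π_λ (x − λ)^{k_λ}
where k_λ is the size of the *largest* Jordan block for λ (equivalently, the smallest k with (A − λI)^k v = 0 for every generalised eigenvector v of λ).

  λ = 4: largest Jordan block has size 2, contributing (x − 4)^2

So m_A(x) = (x - 4)^2 = x^2 - 8*x + 16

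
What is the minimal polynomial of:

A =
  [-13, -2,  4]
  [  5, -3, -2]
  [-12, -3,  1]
x^3 + 15*x^2 + 75*x + 125

The characteristic polynomial is χ_A(x) = (x + 5)^3, so the eigenvalues are known. The minimal polynomial is
  m_A(x) = Π_λ (x − λ)^{k_λ}
where k_λ is the size of the *largest* Jordan block for λ (equivalently, the smallest k with (A − λI)^k v = 0 for every generalised eigenvector v of λ).

  λ = -5: largest Jordan block has size 3, contributing (x + 5)^3

So m_A(x) = (x + 5)^3 = x^3 + 15*x^2 + 75*x + 125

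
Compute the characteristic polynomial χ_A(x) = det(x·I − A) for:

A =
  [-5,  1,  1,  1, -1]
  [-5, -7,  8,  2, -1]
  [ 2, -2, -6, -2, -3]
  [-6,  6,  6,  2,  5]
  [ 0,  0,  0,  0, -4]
x^5 + 20*x^4 + 160*x^3 + 640*x^2 + 1280*x + 1024

Expanding det(x·I − A) (e.g. by cofactor expansion or by noting that A is similar to its Jordan form J, which has the same characteristic polynomial as A) gives
  χ_A(x) = x^5 + 20*x^4 + 160*x^3 + 640*x^2 + 1280*x + 1024
which factors as (x + 4)^5. The eigenvalues (with algebraic multiplicities) are λ = -4 with multiplicity 5.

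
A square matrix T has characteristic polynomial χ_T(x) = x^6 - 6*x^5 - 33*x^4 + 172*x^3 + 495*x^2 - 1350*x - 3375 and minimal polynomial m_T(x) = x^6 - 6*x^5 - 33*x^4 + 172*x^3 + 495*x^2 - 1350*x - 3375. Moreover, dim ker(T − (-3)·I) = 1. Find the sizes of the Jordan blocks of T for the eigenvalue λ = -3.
Block sizes for λ = -3: [3]

Step 1 — from the characteristic polynomial, algebraic multiplicity of λ = -3 is 3. From dim ker(T − (-3)·I) = 1, there are exactly 1 Jordan blocks for λ = -3.
Step 2 — from the minimal polynomial, the factor (x + 3)^3 tells us the largest block for λ = -3 has size 3.
Step 3 — with total size 3, 1 blocks, and largest block 3, the block sizes (in nonincreasing order) are [3].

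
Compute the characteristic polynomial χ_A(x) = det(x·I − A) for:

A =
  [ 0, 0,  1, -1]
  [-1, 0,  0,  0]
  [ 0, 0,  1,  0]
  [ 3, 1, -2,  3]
x^4 - 4*x^3 + 6*x^2 - 4*x + 1

Expanding det(x·I − A) (e.g. by cofactor expansion or by noting that A is similar to its Jordan form J, which has the same characteristic polynomial as A) gives
  χ_A(x) = x^4 - 4*x^3 + 6*x^2 - 4*x + 1
which factors as (x - 1)^4. The eigenvalues (with algebraic multiplicities) are λ = 1 with multiplicity 4.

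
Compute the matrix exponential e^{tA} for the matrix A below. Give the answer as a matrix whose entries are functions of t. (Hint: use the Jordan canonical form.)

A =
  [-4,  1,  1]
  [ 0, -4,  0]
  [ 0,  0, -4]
e^{tA} =
  [exp(-4*t), t*exp(-4*t), t*exp(-4*t)]
  [0, exp(-4*t), 0]
  [0, 0, exp(-4*t)]

Strategy: write A = P · J · P⁻¹ where J is a Jordan canonical form, so e^{tA} = P · e^{tJ} · P⁻¹, and e^{tJ} can be computed block-by-block.

A has Jordan form
J =
  [-4,  1,  0]
  [ 0, -4,  0]
  [ 0,  0, -4]
(up to reordering of blocks).

Per-block formulas:
  For a 2×2 Jordan block J_2(-4): exp(t · J_2(-4)) = e^(-4t)·(I + t·N), where N is the 2×2 nilpotent shift.
  For a 1×1 block at λ = -4: exp(t · [-4]) = [e^(-4t)].

After assembling e^{tJ} and conjugating by P, we get:

e^{tA} =
  [exp(-4*t), t*exp(-4*t), t*exp(-4*t)]
  [0, exp(-4*t), 0]
  [0, 0, exp(-4*t)]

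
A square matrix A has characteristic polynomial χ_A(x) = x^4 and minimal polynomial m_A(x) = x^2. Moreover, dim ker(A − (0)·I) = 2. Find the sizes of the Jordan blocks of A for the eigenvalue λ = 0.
Block sizes for λ = 0: [2, 2]

Step 1 — from the characteristic polynomial, algebraic multiplicity of λ = 0 is 4. From dim ker(A − (0)·I) = 2, there are exactly 2 Jordan blocks for λ = 0.
Step 2 — from the minimal polynomial, the factor (x − 0)^2 tells us the largest block for λ = 0 has size 2.
Step 3 — with total size 4, 2 blocks, and largest block 2, the block sizes (in nonincreasing order) are [2, 2].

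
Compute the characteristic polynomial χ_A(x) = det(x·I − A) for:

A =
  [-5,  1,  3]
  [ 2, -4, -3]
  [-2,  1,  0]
x^3 + 9*x^2 + 27*x + 27

Expanding det(x·I − A) (e.g. by cofactor expansion or by noting that A is similar to its Jordan form J, which has the same characteristic polynomial as A) gives
  χ_A(x) = x^3 + 9*x^2 + 27*x + 27
which factors as (x + 3)^3. The eigenvalues (with algebraic multiplicities) are λ = -3 with multiplicity 3.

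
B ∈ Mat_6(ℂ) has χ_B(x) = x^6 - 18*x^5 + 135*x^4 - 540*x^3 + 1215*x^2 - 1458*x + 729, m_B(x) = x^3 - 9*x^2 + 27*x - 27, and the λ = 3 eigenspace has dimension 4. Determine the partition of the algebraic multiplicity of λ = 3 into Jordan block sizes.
Block sizes for λ = 3: [3, 1, 1, 1]

Step 1 — from the characteristic polynomial, algebraic multiplicity of λ = 3 is 6. From dim ker(B − (3)·I) = 4, there are exactly 4 Jordan blocks for λ = 3.
Step 2 — from the minimal polynomial, the factor (x − 3)^3 tells us the largest block for λ = 3 has size 3.
Step 3 — with total size 6, 4 blocks, and largest block 3, the block sizes (in nonincreasing order) are [3, 1, 1, 1].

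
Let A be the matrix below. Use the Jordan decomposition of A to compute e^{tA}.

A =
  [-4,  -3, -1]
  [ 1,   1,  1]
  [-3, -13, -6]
e^{tA} =
  [t^2*exp(-3*t)/2 - t*exp(-3*t) + exp(-3*t), 2*t^2*exp(-3*t) - 3*t*exp(-3*t), t^2*exp(-3*t)/2 - t*exp(-3*t)]
  [t*exp(-3*t), 4*t*exp(-3*t) + exp(-3*t), t*exp(-3*t)]
  [-t^2*exp(-3*t)/2 - 3*t*exp(-3*t), -2*t^2*exp(-3*t) - 13*t*exp(-3*t), -t^2*exp(-3*t)/2 - 3*t*exp(-3*t) + exp(-3*t)]

Strategy: write A = P · J · P⁻¹ where J is a Jordan canonical form, so e^{tA} = P · e^{tJ} · P⁻¹, and e^{tJ} can be computed block-by-block.

A has Jordan form
J =
  [-3,  1,  0]
  [ 0, -3,  1]
  [ 0,  0, -3]
(up to reordering of blocks).

Per-block formulas:
  For a 3×3 Jordan block J_3(-3): exp(t · J_3(-3)) = e^(-3t)·(I + t·N + (t^2/2)·N^2), where N is the 3×3 nilpotent shift.

After assembling e^{tJ} and conjugating by P, we get:

e^{tA} =
  [t^2*exp(-3*t)/2 - t*exp(-3*t) + exp(-3*t), 2*t^2*exp(-3*t) - 3*t*exp(-3*t), t^2*exp(-3*t)/2 - t*exp(-3*t)]
  [t*exp(-3*t), 4*t*exp(-3*t) + exp(-3*t), t*exp(-3*t)]
  [-t^2*exp(-3*t)/2 - 3*t*exp(-3*t), -2*t^2*exp(-3*t) - 13*t*exp(-3*t), -t^2*exp(-3*t)/2 - 3*t*exp(-3*t) + exp(-3*t)]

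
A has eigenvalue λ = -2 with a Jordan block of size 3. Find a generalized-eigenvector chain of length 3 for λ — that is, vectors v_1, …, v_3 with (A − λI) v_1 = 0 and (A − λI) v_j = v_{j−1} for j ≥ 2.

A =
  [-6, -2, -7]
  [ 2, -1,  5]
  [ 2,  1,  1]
A Jordan chain for λ = -2 of length 3:
v_1 = (-2, 4, 0)ᵀ
v_2 = (-4, 2, 2)ᵀ
v_3 = (1, 0, 0)ᵀ

Let N = A − (-2)·I. We want v_3 with N^3 v_3 = 0 but N^2 v_3 ≠ 0; then v_{j-1} := N · v_j for j = 3, …, 2.

Pick v_3 = (1, 0, 0)ᵀ.
Then v_2 = N · v_3 = (-4, 2, 2)ᵀ.
Then v_1 = N · v_2 = (-2, 4, 0)ᵀ.

Sanity check: (A − (-2)·I) v_1 = (0, 0, 0)ᵀ = 0. ✓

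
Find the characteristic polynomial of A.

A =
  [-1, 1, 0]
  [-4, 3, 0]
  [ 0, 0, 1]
x^3 - 3*x^2 + 3*x - 1

Expanding det(x·I − A) (e.g. by cofactor expansion or by noting that A is similar to its Jordan form J, which has the same characteristic polynomial as A) gives
  χ_A(x) = x^3 - 3*x^2 + 3*x - 1
which factors as (x - 1)^3. The eigenvalues (with algebraic multiplicities) are λ = 1 with multiplicity 3.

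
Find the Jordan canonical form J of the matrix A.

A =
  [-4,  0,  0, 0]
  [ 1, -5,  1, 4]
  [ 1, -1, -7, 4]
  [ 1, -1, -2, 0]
J_3(-4) ⊕ J_1(-4)

The characteristic polynomial is
  det(x·I − A) = x^4 + 16*x^3 + 96*x^2 + 256*x + 256 = (x + 4)^4

Eigenvalues and multiplicities (the geometric multiplicity of λ is n − rank(A − λI), which equals the number of Jordan blocks for λ):
  λ = -4: algebraic multiplicity = 4, geometric multiplicity = 2

Determining the block sizes for each eigenvalue:
  λ = -4: with am = 4 and gm = 2, the partition is not yet determined (e.g. several partitions of 4 into 2 parts exist). Let N = A − (-4)·I. Computing rank(N^1) = 2, rank(N^2) = 1, rank(N^3) = 0; the number of blocks of size ≥ j is rank(N^{j−1}) − rank(N^j), giving [2, 1, 1]. So we have 1 block(s) of size 3, 1 block(s) of size 1 → block sizes [3, 1]

Assembling the blocks gives a Jordan form
J =
  [-4,  1,  0,  0]
  [ 0, -4,  1,  0]
  [ 0,  0, -4,  0]
  [ 0,  0,  0, -4]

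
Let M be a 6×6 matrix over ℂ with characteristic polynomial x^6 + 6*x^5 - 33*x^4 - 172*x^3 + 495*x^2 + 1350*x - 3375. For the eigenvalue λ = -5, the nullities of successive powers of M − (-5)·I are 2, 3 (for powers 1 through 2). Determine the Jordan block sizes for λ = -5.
Block sizes for λ = -5: [2, 1]

From the dimensions of kernels of powers, the number of Jordan blocks of size at least j is d_j − d_{j−1} where d_j = dim ker(N^j) (with d_0 = 0). Computing the differences gives [2, 1].
The number of blocks of size exactly k is (#blocks of size ≥ k) − (#blocks of size ≥ k + 1), so the partition is: 1 block(s) of size 1, 1 block(s) of size 2.
In nonincreasing order the block sizes are [2, 1].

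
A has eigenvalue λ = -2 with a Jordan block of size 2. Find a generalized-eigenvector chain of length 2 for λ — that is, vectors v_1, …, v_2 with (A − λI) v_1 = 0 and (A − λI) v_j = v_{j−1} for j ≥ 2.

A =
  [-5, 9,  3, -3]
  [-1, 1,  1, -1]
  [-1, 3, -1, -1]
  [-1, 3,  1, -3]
A Jordan chain for λ = -2 of length 2:
v_1 = (-3, -1, -1, -1)ᵀ
v_2 = (1, 0, 0, 0)ᵀ

Let N = A − (-2)·I. We want v_2 with N^2 v_2 = 0 but N^1 v_2 ≠ 0; then v_{j-1} := N · v_j for j = 2, …, 2.

Pick v_2 = (1, 0, 0, 0)ᵀ.
Then v_1 = N · v_2 = (-3, -1, -1, -1)ᵀ.

Sanity check: (A − (-2)·I) v_1 = (0, 0, 0, 0)ᵀ = 0. ✓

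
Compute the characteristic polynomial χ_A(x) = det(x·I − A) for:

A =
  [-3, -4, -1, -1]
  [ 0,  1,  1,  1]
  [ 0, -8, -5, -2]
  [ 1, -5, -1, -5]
x^4 + 12*x^3 + 54*x^2 + 108*x + 81

Expanding det(x·I − A) (e.g. by cofactor expansion or by noting that A is similar to its Jordan form J, which has the same characteristic polynomial as A) gives
  χ_A(x) = x^4 + 12*x^3 + 54*x^2 + 108*x + 81
which factors as (x + 3)^4. The eigenvalues (with algebraic multiplicities) are λ = -3 with multiplicity 4.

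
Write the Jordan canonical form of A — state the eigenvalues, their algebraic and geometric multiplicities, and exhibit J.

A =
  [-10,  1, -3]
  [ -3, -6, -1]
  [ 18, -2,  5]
J_2(-5) ⊕ J_1(-1)

The characteristic polynomial is
  det(x·I − A) = x^3 + 11*x^2 + 35*x + 25 = (x + 1)*(x + 5)^2

Eigenvalues and multiplicities (the geometric multiplicity of λ is n − rank(A − λI), which equals the number of Jordan blocks for λ):
  λ = -5: algebraic multiplicity = 2, geometric multiplicity = 1
  λ = -1: algebraic multiplicity = 1, geometric multiplicity = 1

Determining the block sizes for each eigenvalue:
  λ = -5: one block (gm = 1), so the single block has size am = 2 → block sizes [2]
  λ = -1: one block (gm = 1), so the single block has size am = 1 → block sizes [1]

Assembling the blocks gives a Jordan form
J =
  [-5,  1,  0]
  [ 0, -5,  0]
  [ 0,  0, -1]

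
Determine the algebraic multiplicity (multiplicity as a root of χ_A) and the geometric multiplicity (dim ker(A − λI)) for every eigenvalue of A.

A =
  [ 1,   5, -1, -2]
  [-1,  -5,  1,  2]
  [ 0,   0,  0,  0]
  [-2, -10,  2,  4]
λ = 0: alg = 4, geom = 3

Step 1 — factor the characteristic polynomial to read off the algebraic multiplicities:
  χ_A(x) = x^4

Step 2 — compute geometric multiplicities via the rank-nullity identity g(λ) = n − rank(A − λI):
  rank(A − (0)·I) = 1, so dim ker(A − (0)·I) = n − 1 = 3

Summary:
  λ = 0: algebraic multiplicity = 4, geometric multiplicity = 3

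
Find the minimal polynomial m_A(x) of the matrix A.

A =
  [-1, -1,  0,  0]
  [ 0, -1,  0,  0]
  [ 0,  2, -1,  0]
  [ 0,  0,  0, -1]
x^2 + 2*x + 1

The characteristic polynomial is χ_A(x) = (x + 1)^4, so the eigenvalues are known. The minimal polynomial is
  m_A(x) = Π_λ (x − λ)^{k_λ}
where k_λ is the size of the *largest* Jordan block for λ (equivalently, the smallest k with (A − λI)^k v = 0 for every generalised eigenvector v of λ).

  λ = -1: largest Jordan block has size 2, contributing (x + 1)^2

So m_A(x) = (x + 1)^2 = x^2 + 2*x + 1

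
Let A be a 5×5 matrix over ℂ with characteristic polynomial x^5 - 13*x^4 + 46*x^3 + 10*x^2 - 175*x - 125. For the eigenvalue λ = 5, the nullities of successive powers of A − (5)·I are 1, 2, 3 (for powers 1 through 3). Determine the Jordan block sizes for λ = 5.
Block sizes for λ = 5: [3]

From the dimensions of kernels of powers, the number of Jordan blocks of size at least j is d_j − d_{j−1} where d_j = dim ker(N^j) (with d_0 = 0). Computing the differences gives [1, 1, 1].
The number of blocks of size exactly k is (#blocks of size ≥ k) − (#blocks of size ≥ k + 1), so the partition is: 1 block(s) of size 3.
In nonincreasing order the block sizes are [3].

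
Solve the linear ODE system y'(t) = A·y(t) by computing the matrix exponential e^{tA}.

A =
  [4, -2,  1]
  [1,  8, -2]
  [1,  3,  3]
e^{tA} =
  [-t*exp(5*t) + exp(5*t), -t^2*exp(5*t)/2 - 2*t*exp(5*t), t^2*exp(5*t)/2 + t*exp(5*t)]
  [t*exp(5*t), t^2*exp(5*t)/2 + 3*t*exp(5*t) + exp(5*t), -t^2*exp(5*t)/2 - 2*t*exp(5*t)]
  [t*exp(5*t), t^2*exp(5*t)/2 + 3*t*exp(5*t), -t^2*exp(5*t)/2 - 2*t*exp(5*t) + exp(5*t)]

Strategy: write A = P · J · P⁻¹ where J is a Jordan canonical form, so e^{tA} = P · e^{tJ} · P⁻¹, and e^{tJ} can be computed block-by-block.

A has Jordan form
J =
  [5, 1, 0]
  [0, 5, 1]
  [0, 0, 5]
(up to reordering of blocks).

Per-block formulas:
  For a 3×3 Jordan block J_3(5): exp(t · J_3(5)) = e^(5t)·(I + t·N + (t^2/2)·N^2), where N is the 3×3 nilpotent shift.

After assembling e^{tJ} and conjugating by P, we get:

e^{tA} =
  [-t*exp(5*t) + exp(5*t), -t^2*exp(5*t)/2 - 2*t*exp(5*t), t^2*exp(5*t)/2 + t*exp(5*t)]
  [t*exp(5*t), t^2*exp(5*t)/2 + 3*t*exp(5*t) + exp(5*t), -t^2*exp(5*t)/2 - 2*t*exp(5*t)]
  [t*exp(5*t), t^2*exp(5*t)/2 + 3*t*exp(5*t), -t^2*exp(5*t)/2 - 2*t*exp(5*t) + exp(5*t)]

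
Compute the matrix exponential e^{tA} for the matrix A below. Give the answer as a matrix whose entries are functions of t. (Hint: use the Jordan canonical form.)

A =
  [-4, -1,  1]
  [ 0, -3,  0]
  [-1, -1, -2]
e^{tA} =
  [-t*exp(-3*t) + exp(-3*t), -t*exp(-3*t), t*exp(-3*t)]
  [0, exp(-3*t), 0]
  [-t*exp(-3*t), -t*exp(-3*t), t*exp(-3*t) + exp(-3*t)]

Strategy: write A = P · J · P⁻¹ where J is a Jordan canonical form, so e^{tA} = P · e^{tJ} · P⁻¹, and e^{tJ} can be computed block-by-block.

A has Jordan form
J =
  [-3,  1,  0]
  [ 0, -3,  0]
  [ 0,  0, -3]
(up to reordering of blocks).

Per-block formulas:
  For a 1×1 block at λ = -3: exp(t · [-3]) = [e^(-3t)].
  For a 2×2 Jordan block J_2(-3): exp(t · J_2(-3)) = e^(-3t)·(I + t·N), where N is the 2×2 nilpotent shift.

After assembling e^{tJ} and conjugating by P, we get:

e^{tA} =
  [-t*exp(-3*t) + exp(-3*t), -t*exp(-3*t), t*exp(-3*t)]
  [0, exp(-3*t), 0]
  [-t*exp(-3*t), -t*exp(-3*t), t*exp(-3*t) + exp(-3*t)]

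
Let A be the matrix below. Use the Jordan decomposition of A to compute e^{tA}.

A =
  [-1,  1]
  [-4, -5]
e^{tA} =
  [2*t*exp(-3*t) + exp(-3*t), t*exp(-3*t)]
  [-4*t*exp(-3*t), -2*t*exp(-3*t) + exp(-3*t)]

Strategy: write A = P · J · P⁻¹ where J is a Jordan canonical form, so e^{tA} = P · e^{tJ} · P⁻¹, and e^{tJ} can be computed block-by-block.

A has Jordan form
J =
  [-3,  1]
  [ 0, -3]
(up to reordering of blocks).

Per-block formulas:
  For a 2×2 Jordan block J_2(-3): exp(t · J_2(-3)) = e^(-3t)·(I + t·N), where N is the 2×2 nilpotent shift.

After assembling e^{tJ} and conjugating by P, we get:

e^{tA} =
  [2*t*exp(-3*t) + exp(-3*t), t*exp(-3*t)]
  [-4*t*exp(-3*t), -2*t*exp(-3*t) + exp(-3*t)]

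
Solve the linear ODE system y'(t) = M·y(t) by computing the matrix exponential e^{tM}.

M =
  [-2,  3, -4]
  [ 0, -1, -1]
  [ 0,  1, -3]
e^{tM} =
  [exp(-2*t), -t^2*exp(-2*t)/2 + 3*t*exp(-2*t), t^2*exp(-2*t)/2 - 4*t*exp(-2*t)]
  [0, t*exp(-2*t) + exp(-2*t), -t*exp(-2*t)]
  [0, t*exp(-2*t), -t*exp(-2*t) + exp(-2*t)]

Strategy: write M = P · J · P⁻¹ where J is a Jordan canonical form, so e^{tM} = P · e^{tJ} · P⁻¹, and e^{tJ} can be computed block-by-block.

M has Jordan form
J =
  [-2,  1,  0]
  [ 0, -2,  1]
  [ 0,  0, -2]
(up to reordering of blocks).

Per-block formulas:
  For a 3×3 Jordan block J_3(-2): exp(t · J_3(-2)) = e^(-2t)·(I + t·N + (t^2/2)·N^2), where N is the 3×3 nilpotent shift.

After assembling e^{tJ} and conjugating by P, we get:

e^{tM} =
  [exp(-2*t), -t^2*exp(-2*t)/2 + 3*t*exp(-2*t), t^2*exp(-2*t)/2 - 4*t*exp(-2*t)]
  [0, t*exp(-2*t) + exp(-2*t), -t*exp(-2*t)]
  [0, t*exp(-2*t), -t*exp(-2*t) + exp(-2*t)]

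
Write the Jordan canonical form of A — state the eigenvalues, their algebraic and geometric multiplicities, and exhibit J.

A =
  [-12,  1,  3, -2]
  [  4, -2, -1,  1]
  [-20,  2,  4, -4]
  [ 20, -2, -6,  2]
J_3(-2) ⊕ J_1(-2)

The characteristic polynomial is
  det(x·I − A) = x^4 + 8*x^3 + 24*x^2 + 32*x + 16 = (x + 2)^4

Eigenvalues and multiplicities (the geometric multiplicity of λ is n − rank(A − λI), which equals the number of Jordan blocks for λ):
  λ = -2: algebraic multiplicity = 4, geometric multiplicity = 2

Determining the block sizes for each eigenvalue:
  λ = -2: with am = 4 and gm = 2, the partition is not yet determined (e.g. several partitions of 4 into 2 parts exist). Let N = A − (-2)·I. Computing rank(N^1) = 2, rank(N^2) = 1, rank(N^3) = 0; the number of blocks of size ≥ j is rank(N^{j−1}) − rank(N^j), giving [2, 1, 1]. So we have 1 block(s) of size 3, 1 block(s) of size 1 → block sizes [3, 1]

Assembling the blocks gives a Jordan form
J =
  [-2,  1,  0,  0]
  [ 0, -2,  1,  0]
  [ 0,  0, -2,  0]
  [ 0,  0,  0, -2]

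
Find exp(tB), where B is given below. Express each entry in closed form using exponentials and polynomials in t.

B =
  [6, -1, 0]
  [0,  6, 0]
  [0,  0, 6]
e^{tB} =
  [exp(6*t), -t*exp(6*t), 0]
  [0, exp(6*t), 0]
  [0, 0, exp(6*t)]

Strategy: write B = P · J · P⁻¹ where J is a Jordan canonical form, so e^{tB} = P · e^{tJ} · P⁻¹, and e^{tJ} can be computed block-by-block.

B has Jordan form
J =
  [6, 1, 0]
  [0, 6, 0]
  [0, 0, 6]
(up to reordering of blocks).

Per-block formulas:
  For a 2×2 Jordan block J_2(6): exp(t · J_2(6)) = e^(6t)·(I + t·N), where N is the 2×2 nilpotent shift.
  For a 1×1 block at λ = 6: exp(t · [6]) = [e^(6t)].

After assembling e^{tJ} and conjugating by P, we get:

e^{tB} =
  [exp(6*t), -t*exp(6*t), 0]
  [0, exp(6*t), 0]
  [0, 0, exp(6*t)]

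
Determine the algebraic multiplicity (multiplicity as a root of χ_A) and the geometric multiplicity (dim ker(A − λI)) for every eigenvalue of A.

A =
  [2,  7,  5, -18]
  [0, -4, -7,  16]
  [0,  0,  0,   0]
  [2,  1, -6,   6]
λ = 0: alg = 3, geom = 1; λ = 4: alg = 1, geom = 1

Step 1 — factor the characteristic polynomial to read off the algebraic multiplicities:
  χ_A(x) = x^3*(x - 4)

Step 2 — compute geometric multiplicities via the rank-nullity identity g(λ) = n − rank(A − λI):
  rank(A − (0)·I) = 3, so dim ker(A − (0)·I) = n − 3 = 1
  rank(A − (4)·I) = 3, so dim ker(A − (4)·I) = n − 3 = 1

Summary:
  λ = 0: algebraic multiplicity = 3, geometric multiplicity = 1
  λ = 4: algebraic multiplicity = 1, geometric multiplicity = 1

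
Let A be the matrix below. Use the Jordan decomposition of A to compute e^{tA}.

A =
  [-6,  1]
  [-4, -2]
e^{tA} =
  [-2*t*exp(-4*t) + exp(-4*t), t*exp(-4*t)]
  [-4*t*exp(-4*t), 2*t*exp(-4*t) + exp(-4*t)]

Strategy: write A = P · J · P⁻¹ where J is a Jordan canonical form, so e^{tA} = P · e^{tJ} · P⁻¹, and e^{tJ} can be computed block-by-block.

A has Jordan form
J =
  [-4,  1]
  [ 0, -4]
(up to reordering of blocks).

Per-block formulas:
  For a 2×2 Jordan block J_2(-4): exp(t · J_2(-4)) = e^(-4t)·(I + t·N), where N is the 2×2 nilpotent shift.

After assembling e^{tJ} and conjugating by P, we get:

e^{tA} =
  [-2*t*exp(-4*t) + exp(-4*t), t*exp(-4*t)]
  [-4*t*exp(-4*t), 2*t*exp(-4*t) + exp(-4*t)]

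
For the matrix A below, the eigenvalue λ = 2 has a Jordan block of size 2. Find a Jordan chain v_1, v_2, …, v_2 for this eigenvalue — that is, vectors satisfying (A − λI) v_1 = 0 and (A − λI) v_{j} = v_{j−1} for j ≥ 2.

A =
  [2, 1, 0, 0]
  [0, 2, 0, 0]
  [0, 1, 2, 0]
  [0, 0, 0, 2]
A Jordan chain for λ = 2 of length 2:
v_1 = (1, 0, 1, 0)ᵀ
v_2 = (0, 1, 0, 0)ᵀ

Let N = A − (2)·I. We want v_2 with N^2 v_2 = 0 but N^1 v_2 ≠ 0; then v_{j-1} := N · v_j for j = 2, …, 2.

Pick v_2 = (0, 1, 0, 0)ᵀ.
Then v_1 = N · v_2 = (1, 0, 1, 0)ᵀ.

Sanity check: (A − (2)·I) v_1 = (0, 0, 0, 0)ᵀ = 0. ✓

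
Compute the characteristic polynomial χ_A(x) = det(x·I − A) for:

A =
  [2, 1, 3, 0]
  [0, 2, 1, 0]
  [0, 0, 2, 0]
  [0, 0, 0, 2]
x^4 - 8*x^3 + 24*x^2 - 32*x + 16

Expanding det(x·I − A) (e.g. by cofactor expansion or by noting that A is similar to its Jordan form J, which has the same characteristic polynomial as A) gives
  χ_A(x) = x^4 - 8*x^3 + 24*x^2 - 32*x + 16
which factors as (x - 2)^4. The eigenvalues (with algebraic multiplicities) are λ = 2 with multiplicity 4.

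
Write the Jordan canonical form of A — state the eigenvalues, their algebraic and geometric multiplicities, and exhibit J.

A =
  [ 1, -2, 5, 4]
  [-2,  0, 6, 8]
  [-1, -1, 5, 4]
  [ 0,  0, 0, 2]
J_3(2) ⊕ J_1(2)

The characteristic polynomial is
  det(x·I − A) = x^4 - 8*x^3 + 24*x^2 - 32*x + 16 = (x - 2)^4

Eigenvalues and multiplicities (the geometric multiplicity of λ is n − rank(A − λI), which equals the number of Jordan blocks for λ):
  λ = 2: algebraic multiplicity = 4, geometric multiplicity = 2

Determining the block sizes for each eigenvalue:
  λ = 2: with am = 4 and gm = 2, the partition is not yet determined (e.g. several partitions of 4 into 2 parts exist). Let N = A − (2)·I. Computing rank(N^1) = 2, rank(N^2) = 1, rank(N^3) = 0; the number of blocks of size ≥ j is rank(N^{j−1}) − rank(N^j), giving [2, 1, 1]. So we have 1 block(s) of size 3, 1 block(s) of size 1 → block sizes [3, 1]

Assembling the blocks gives a Jordan form
J =
  [2, 1, 0, 0]
  [0, 2, 1, 0]
  [0, 0, 2, 0]
  [0, 0, 0, 2]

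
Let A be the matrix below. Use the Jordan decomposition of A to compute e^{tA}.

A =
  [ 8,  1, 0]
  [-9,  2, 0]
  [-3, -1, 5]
e^{tA} =
  [3*t*exp(5*t) + exp(5*t), t*exp(5*t), 0]
  [-9*t*exp(5*t), -3*t*exp(5*t) + exp(5*t), 0]
  [-3*t*exp(5*t), -t*exp(5*t), exp(5*t)]

Strategy: write A = P · J · P⁻¹ where J is a Jordan canonical form, so e^{tA} = P · e^{tJ} · P⁻¹, and e^{tJ} can be computed block-by-block.

A has Jordan form
J =
  [5, 1, 0]
  [0, 5, 0]
  [0, 0, 5]
(up to reordering of blocks).

Per-block formulas:
  For a 2×2 Jordan block J_2(5): exp(t · J_2(5)) = e^(5t)·(I + t·N), where N is the 2×2 nilpotent shift.
  For a 1×1 block at λ = 5: exp(t · [5]) = [e^(5t)].

After assembling e^{tJ} and conjugating by P, we get:

e^{tA} =
  [3*t*exp(5*t) + exp(5*t), t*exp(5*t), 0]
  [-9*t*exp(5*t), -3*t*exp(5*t) + exp(5*t), 0]
  [-3*t*exp(5*t), -t*exp(5*t), exp(5*t)]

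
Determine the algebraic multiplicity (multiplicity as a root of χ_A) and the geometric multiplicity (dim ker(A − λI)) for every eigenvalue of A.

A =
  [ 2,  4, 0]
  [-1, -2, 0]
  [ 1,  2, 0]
λ = 0: alg = 3, geom = 2

Step 1 — factor the characteristic polynomial to read off the algebraic multiplicities:
  χ_A(x) = x^3

Step 2 — compute geometric multiplicities via the rank-nullity identity g(λ) = n − rank(A − λI):
  rank(A − (0)·I) = 1, so dim ker(A − (0)·I) = n − 1 = 2

Summary:
  λ = 0: algebraic multiplicity = 3, geometric multiplicity = 2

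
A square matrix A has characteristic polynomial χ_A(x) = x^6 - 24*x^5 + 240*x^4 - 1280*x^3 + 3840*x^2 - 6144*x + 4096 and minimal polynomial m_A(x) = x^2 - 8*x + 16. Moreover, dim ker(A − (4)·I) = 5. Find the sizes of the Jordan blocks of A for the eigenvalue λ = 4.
Block sizes for λ = 4: [2, 1, 1, 1, 1]

Step 1 — from the characteristic polynomial, algebraic multiplicity of λ = 4 is 6. From dim ker(A − (4)·I) = 5, there are exactly 5 Jordan blocks for λ = 4.
Step 2 — from the minimal polynomial, the factor (x − 4)^2 tells us the largest block for λ = 4 has size 2.
Step 3 — with total size 6, 5 blocks, and largest block 2, the block sizes (in nonincreasing order) are [2, 1, 1, 1, 1].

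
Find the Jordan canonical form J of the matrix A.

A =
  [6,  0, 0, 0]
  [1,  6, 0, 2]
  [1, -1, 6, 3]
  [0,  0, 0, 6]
J_3(6) ⊕ J_1(6)

The characteristic polynomial is
  det(x·I − A) = x^4 - 24*x^3 + 216*x^2 - 864*x + 1296 = (x - 6)^4

Eigenvalues and multiplicities (the geometric multiplicity of λ is n − rank(A − λI), which equals the number of Jordan blocks for λ):
  λ = 6: algebraic multiplicity = 4, geometric multiplicity = 2

Determining the block sizes for each eigenvalue:
  λ = 6: with am = 4 and gm = 2, the partition is not yet determined (e.g. several partitions of 4 into 2 parts exist). Let N = A − (6)·I. Computing rank(N^1) = 2, rank(N^2) = 1, rank(N^3) = 0; the number of blocks of size ≥ j is rank(N^{j−1}) − rank(N^j), giving [2, 1, 1]. So we have 1 block(s) of size 3, 1 block(s) of size 1 → block sizes [3, 1]

Assembling the blocks gives a Jordan form
J =
  [6, 1, 0, 0]
  [0, 6, 1, 0]
  [0, 0, 6, 0]
  [0, 0, 0, 6]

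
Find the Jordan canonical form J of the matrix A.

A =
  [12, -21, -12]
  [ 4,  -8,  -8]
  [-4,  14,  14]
J_2(6) ⊕ J_1(6)

The characteristic polynomial is
  det(x·I − A) = x^3 - 18*x^2 + 108*x - 216 = (x - 6)^3

Eigenvalues and multiplicities (the geometric multiplicity of λ is n − rank(A − λI), which equals the number of Jordan blocks for λ):
  λ = 6: algebraic multiplicity = 3, geometric multiplicity = 2

Determining the block sizes for each eigenvalue:
  λ = 6: 2 blocks summing to 3 forces exactly one block of size 2 and the rest size 1 → block sizes [2, 1]

Assembling the blocks gives a Jordan form
J =
  [6, 1, 0]
  [0, 6, 0]
  [0, 0, 6]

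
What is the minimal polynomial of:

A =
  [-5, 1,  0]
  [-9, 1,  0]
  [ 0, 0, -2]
x^2 + 4*x + 4

The characteristic polynomial is χ_A(x) = (x + 2)^3, so the eigenvalues are known. The minimal polynomial is
  m_A(x) = Π_λ (x − λ)^{k_λ}
where k_λ is the size of the *largest* Jordan block for λ (equivalently, the smallest k with (A − λI)^k v = 0 for every generalised eigenvector v of λ).

  λ = -2: largest Jordan block has size 2, contributing (x + 2)^2

So m_A(x) = (x + 2)^2 = x^2 + 4*x + 4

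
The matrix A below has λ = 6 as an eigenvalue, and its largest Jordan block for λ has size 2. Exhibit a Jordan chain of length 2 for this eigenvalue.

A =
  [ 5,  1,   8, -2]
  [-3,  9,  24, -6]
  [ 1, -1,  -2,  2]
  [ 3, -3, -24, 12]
A Jordan chain for λ = 6 of length 2:
v_1 = (-1, -3, 1, 3)ᵀ
v_2 = (1, 0, 0, 0)ᵀ

Let N = A − (6)·I. We want v_2 with N^2 v_2 = 0 but N^1 v_2 ≠ 0; then v_{j-1} := N · v_j for j = 2, …, 2.

Pick v_2 = (1, 0, 0, 0)ᵀ.
Then v_1 = N · v_2 = (-1, -3, 1, 3)ᵀ.

Sanity check: (A − (6)·I) v_1 = (0, 0, 0, 0)ᵀ = 0. ✓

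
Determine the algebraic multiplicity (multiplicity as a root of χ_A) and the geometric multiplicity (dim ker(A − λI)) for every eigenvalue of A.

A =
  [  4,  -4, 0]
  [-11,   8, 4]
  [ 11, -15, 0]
λ = 4: alg = 3, geom = 1

Step 1 — factor the characteristic polynomial to read off the algebraic multiplicities:
  χ_A(x) = (x - 4)^3

Step 2 — compute geometric multiplicities via the rank-nullity identity g(λ) = n − rank(A − λI):
  rank(A − (4)·I) = 2, so dim ker(A − (4)·I) = n − 2 = 1

Summary:
  λ = 4: algebraic multiplicity = 3, geometric multiplicity = 1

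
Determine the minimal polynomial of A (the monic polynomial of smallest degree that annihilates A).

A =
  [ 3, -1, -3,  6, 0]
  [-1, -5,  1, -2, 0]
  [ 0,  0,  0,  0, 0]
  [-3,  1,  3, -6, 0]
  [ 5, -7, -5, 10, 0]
x^3 + 8*x^2 + 16*x

The characteristic polynomial is χ_A(x) = x^3*(x + 4)^2, so the eigenvalues are known. The minimal polynomial is
  m_A(x) = Π_λ (x − λ)^{k_λ}
where k_λ is the size of the *largest* Jordan block for λ (equivalently, the smallest k with (A − λI)^k v = 0 for every generalised eigenvector v of λ).

  λ = -4: largest Jordan block has size 2, contributing (x + 4)^2
  λ = 0: largest Jordan block has size 1, contributing (x − 0)

So m_A(x) = x*(x + 4)^2 = x^3 + 8*x^2 + 16*x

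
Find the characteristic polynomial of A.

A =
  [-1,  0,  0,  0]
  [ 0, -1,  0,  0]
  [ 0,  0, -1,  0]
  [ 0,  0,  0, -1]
x^4 + 4*x^3 + 6*x^2 + 4*x + 1

Expanding det(x·I − A) (e.g. by cofactor expansion or by noting that A is similar to its Jordan form J, which has the same characteristic polynomial as A) gives
  χ_A(x) = x^4 + 4*x^3 + 6*x^2 + 4*x + 1
which factors as (x + 1)^4. The eigenvalues (with algebraic multiplicities) are λ = -1 with multiplicity 4.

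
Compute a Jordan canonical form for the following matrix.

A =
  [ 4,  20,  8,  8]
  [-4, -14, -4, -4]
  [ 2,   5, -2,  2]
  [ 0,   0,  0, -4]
J_2(-4) ⊕ J_1(-4) ⊕ J_1(-4)

The characteristic polynomial is
  det(x·I − A) = x^4 + 16*x^3 + 96*x^2 + 256*x + 256 = (x + 4)^4

Eigenvalues and multiplicities (the geometric multiplicity of λ is n − rank(A − λI), which equals the number of Jordan blocks for λ):
  λ = -4: algebraic multiplicity = 4, geometric multiplicity = 3

Determining the block sizes for each eigenvalue:
  λ = -4: 3 blocks summing to 4 forces exactly one block of size 2 and the rest size 1 → block sizes [2, 1, 1]

Assembling the blocks gives a Jordan form
J =
  [-4,  1,  0,  0]
  [ 0, -4,  0,  0]
  [ 0,  0, -4,  0]
  [ 0,  0,  0, -4]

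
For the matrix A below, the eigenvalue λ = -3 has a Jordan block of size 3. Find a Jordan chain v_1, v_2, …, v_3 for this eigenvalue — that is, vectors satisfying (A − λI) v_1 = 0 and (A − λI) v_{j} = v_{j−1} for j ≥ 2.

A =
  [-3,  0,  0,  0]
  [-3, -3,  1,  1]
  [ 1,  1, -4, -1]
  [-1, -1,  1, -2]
A Jordan chain for λ = -3 of length 3:
v_1 = (0, 0, -3, 3)ᵀ
v_2 = (0, -3, 1, -1)ᵀ
v_3 = (1, 0, 0, 0)ᵀ

Let N = A − (-3)·I. We want v_3 with N^3 v_3 = 0 but N^2 v_3 ≠ 0; then v_{j-1} := N · v_j for j = 3, …, 2.

Pick v_3 = (1, 0, 0, 0)ᵀ.
Then v_2 = N · v_3 = (0, -3, 1, -1)ᵀ.
Then v_1 = N · v_2 = (0, 0, -3, 3)ᵀ.

Sanity check: (A − (-3)·I) v_1 = (0, 0, 0, 0)ᵀ = 0. ✓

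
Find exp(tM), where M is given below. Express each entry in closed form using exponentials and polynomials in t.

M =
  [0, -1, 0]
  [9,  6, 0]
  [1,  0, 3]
e^{tM} =
  [-3*t*exp(3*t) + exp(3*t), -t*exp(3*t), 0]
  [9*t*exp(3*t), 3*t*exp(3*t) + exp(3*t), 0]
  [-3*t^2*exp(3*t)/2 + t*exp(3*t), -t^2*exp(3*t)/2, exp(3*t)]

Strategy: write M = P · J · P⁻¹ where J is a Jordan canonical form, so e^{tM} = P · e^{tJ} · P⁻¹, and e^{tJ} can be computed block-by-block.

M has Jordan form
J =
  [3, 1, 0]
  [0, 3, 1]
  [0, 0, 3]
(up to reordering of blocks).

Per-block formulas:
  For a 3×3 Jordan block J_3(3): exp(t · J_3(3)) = e^(3t)·(I + t·N + (t^2/2)·N^2), where N is the 3×3 nilpotent shift.

After assembling e^{tJ} and conjugating by P, we get:

e^{tM} =
  [-3*t*exp(3*t) + exp(3*t), -t*exp(3*t), 0]
  [9*t*exp(3*t), 3*t*exp(3*t) + exp(3*t), 0]
  [-3*t^2*exp(3*t)/2 + t*exp(3*t), -t^2*exp(3*t)/2, exp(3*t)]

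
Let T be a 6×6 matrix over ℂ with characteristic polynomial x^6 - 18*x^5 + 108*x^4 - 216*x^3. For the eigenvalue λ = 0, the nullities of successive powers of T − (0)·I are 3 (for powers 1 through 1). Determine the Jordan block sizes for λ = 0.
Block sizes for λ = 0: [1, 1, 1]

From the dimensions of kernels of powers, the number of Jordan blocks of size at least j is d_j − d_{j−1} where d_j = dim ker(N^j) (with d_0 = 0). Computing the differences gives [3].
The number of blocks of size exactly k is (#blocks of size ≥ k) − (#blocks of size ≥ k + 1), so the partition is: 3 block(s) of size 1.
In nonincreasing order the block sizes are [1, 1, 1].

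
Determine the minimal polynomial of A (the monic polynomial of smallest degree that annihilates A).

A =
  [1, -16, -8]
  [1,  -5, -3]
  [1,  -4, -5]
x^3 + 9*x^2 + 27*x + 27

The characteristic polynomial is χ_A(x) = (x + 3)^3, so the eigenvalues are known. The minimal polynomial is
  m_A(x) = Π_λ (x − λ)^{k_λ}
where k_λ is the size of the *largest* Jordan block for λ (equivalently, the smallest k with (A − λI)^k v = 0 for every generalised eigenvector v of λ).

  λ = -3: largest Jordan block has size 3, contributing (x + 3)^3

So m_A(x) = (x + 3)^3 = x^3 + 9*x^2 + 27*x + 27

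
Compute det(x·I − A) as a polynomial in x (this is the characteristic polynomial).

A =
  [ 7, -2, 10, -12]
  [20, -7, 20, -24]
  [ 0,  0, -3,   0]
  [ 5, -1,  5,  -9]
x^4 + 12*x^3 + 54*x^2 + 108*x + 81

Expanding det(x·I − A) (e.g. by cofactor expansion or by noting that A is similar to its Jordan form J, which has the same characteristic polynomial as A) gives
  χ_A(x) = x^4 + 12*x^3 + 54*x^2 + 108*x + 81
which factors as (x + 3)^4. The eigenvalues (with algebraic multiplicities) are λ = -3 with multiplicity 4.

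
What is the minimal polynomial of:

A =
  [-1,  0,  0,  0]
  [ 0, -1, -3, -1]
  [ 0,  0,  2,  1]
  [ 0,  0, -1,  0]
x^3 - x^2 - x + 1

The characteristic polynomial is χ_A(x) = (x - 1)^2*(x + 1)^2, so the eigenvalues are known. The minimal polynomial is
  m_A(x) = Π_λ (x − λ)^{k_λ}
where k_λ is the size of the *largest* Jordan block for λ (equivalently, the smallest k with (A − λI)^k v = 0 for every generalised eigenvector v of λ).

  λ = -1: largest Jordan block has size 1, contributing (x + 1)
  λ = 1: largest Jordan block has size 2, contributing (x − 1)^2

So m_A(x) = (x - 1)^2*(x + 1) = x^3 - x^2 - x + 1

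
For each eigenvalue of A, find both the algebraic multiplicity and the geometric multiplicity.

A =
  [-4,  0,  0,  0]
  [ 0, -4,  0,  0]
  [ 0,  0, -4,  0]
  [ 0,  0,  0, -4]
λ = -4: alg = 4, geom = 4

Step 1 — factor the characteristic polynomial to read off the algebraic multiplicities:
  χ_A(x) = (x + 4)^4

Step 2 — compute geometric multiplicities via the rank-nullity identity g(λ) = n − rank(A − λI):
  rank(A − (-4)·I) = 0, so dim ker(A − (-4)·I) = n − 0 = 4

Summary:
  λ = -4: algebraic multiplicity = 4, geometric multiplicity = 4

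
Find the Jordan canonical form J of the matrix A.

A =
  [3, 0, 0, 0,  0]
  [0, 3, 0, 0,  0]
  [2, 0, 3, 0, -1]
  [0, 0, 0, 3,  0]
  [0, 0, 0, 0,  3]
J_2(3) ⊕ J_1(3) ⊕ J_1(3) ⊕ J_1(3)

The characteristic polynomial is
  det(x·I − A) = x^5 - 15*x^4 + 90*x^3 - 270*x^2 + 405*x - 243 = (x - 3)^5

Eigenvalues and multiplicities (the geometric multiplicity of λ is n − rank(A − λI), which equals the number of Jordan blocks for λ):
  λ = 3: algebraic multiplicity = 5, geometric multiplicity = 4

Determining the block sizes for each eigenvalue:
  λ = 3: 4 blocks summing to 5 forces exactly one block of size 2 and the rest size 1 → block sizes [2, 1, 1, 1]

Assembling the blocks gives a Jordan form
J =
  [3, 1, 0, 0, 0]
  [0, 3, 0, 0, 0]
  [0, 0, 3, 0, 0]
  [0, 0, 0, 3, 0]
  [0, 0, 0, 0, 3]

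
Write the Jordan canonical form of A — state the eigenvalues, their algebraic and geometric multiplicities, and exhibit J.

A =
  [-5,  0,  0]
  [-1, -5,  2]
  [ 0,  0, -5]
J_2(-5) ⊕ J_1(-5)

The characteristic polynomial is
  det(x·I − A) = x^3 + 15*x^2 + 75*x + 125 = (x + 5)^3

Eigenvalues and multiplicities (the geometric multiplicity of λ is n − rank(A − λI), which equals the number of Jordan blocks for λ):
  λ = -5: algebraic multiplicity = 3, geometric multiplicity = 2

Determining the block sizes for each eigenvalue:
  λ = -5: 2 blocks summing to 3 forces exactly one block of size 2 and the rest size 1 → block sizes [2, 1]

Assembling the blocks gives a Jordan form
J =
  [-5,  1,  0]
  [ 0, -5,  0]
  [ 0,  0, -5]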